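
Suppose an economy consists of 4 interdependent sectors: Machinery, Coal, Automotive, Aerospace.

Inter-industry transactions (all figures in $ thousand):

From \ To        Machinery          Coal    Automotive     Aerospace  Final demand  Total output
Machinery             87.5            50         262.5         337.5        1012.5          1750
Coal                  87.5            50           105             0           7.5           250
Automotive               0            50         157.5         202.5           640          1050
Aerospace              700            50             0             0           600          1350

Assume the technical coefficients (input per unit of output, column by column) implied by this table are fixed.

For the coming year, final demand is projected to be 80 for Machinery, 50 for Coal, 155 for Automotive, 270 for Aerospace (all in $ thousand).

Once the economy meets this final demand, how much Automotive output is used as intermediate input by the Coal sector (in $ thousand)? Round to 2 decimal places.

z_32 = 23.18

Technical coefficients a_ij = z_ij / X_j:
  a_11 = 87.5/1750 = 0.05, a_21 = 87.5/1750 = 0.05, a_31 = 0/1750 = 0.00, a_41 = 700/1750 = 0.40
  a_12 = 50/250 = 0.20, a_22 = 50/250 = 0.20, a_32 = 50/250 = 0.20, a_42 = 50/250 = 0.20
  a_13 = 262.5/1050 = 0.25, a_23 = 105/1050 = 0.10, a_33 = 157.5/1050 = 0.15, a_43 = 0/1050 = 0.00
  a_14 = 337.5/1350 = 0.25, a_24 = 0/1350 = 0.00, a_34 = 202.5/1350 = 0.15, a_44 = 0/1350 = 0.00
I − A =
  [   0.95    -0.20    -0.25    -0.25]
  [  -0.05     0.80    -0.10     0.00]
  [   0.00    -0.20     0.85    -0.15]
  [  -0.40    -0.20     0.00     1.00]
Compute the cofactors C_ij = (−1)^(i+j)·(3×3 minor ij) of I−A; the adjugate is their transpose:
adj(I−A) = Cᵀ =
  [ 0.65700   0.27000   0.22500   0.19800]
  [ 0.04850   0.70750   0.09750   0.02675]
  [ 0.05950   0.21050   0.66750   0.11500]
  [ 0.27250   0.24950   0.10950   0.61600]
det(I−A) = Σ_j (I−A)_1j·C_1j = (0.95)(0.65700) + (-0.20)(0.04850) + (-0.25)(0.05950) + (-0.25)(0.27250) = 0.53145
(I − A)⁻¹ = adj(I−A) / det(I−A) ≈
  [   1.2362     0.5080     0.4234     0.3726]
  [   0.0913     1.3313     0.1835     0.0503]
  [   0.1120     0.3961     1.2560     0.2164]
  [   0.5127     0.4695     0.2060     1.1591]
First solve x = (I − A)⁻¹ d = adj(I−A)·d / det(I−A); in particular x_2 = (0.04850·80 + 0.70750·50 + 0.09750·155 + 0.02675·270) / 0.53145 = 61.59 / 0.53145 ≈ 115.8905.
Intermediate flow from 3 to 2: z_32 = a_32 · x_2 = 0.20 × 61.59 / 0.53145 = 12.318 / 0.53145 ≈ 23.18.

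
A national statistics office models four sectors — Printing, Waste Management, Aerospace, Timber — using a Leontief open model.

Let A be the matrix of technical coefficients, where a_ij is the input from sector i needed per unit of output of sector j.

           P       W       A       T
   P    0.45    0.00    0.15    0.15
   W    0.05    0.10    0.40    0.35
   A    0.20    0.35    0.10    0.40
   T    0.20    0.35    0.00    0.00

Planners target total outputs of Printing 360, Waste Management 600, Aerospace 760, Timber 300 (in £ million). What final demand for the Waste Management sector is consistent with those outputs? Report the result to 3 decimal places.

d_W = 113.000

I − A =
  [   0.55     0.00    -0.15    -0.15]
  [  -0.05     0.90    -0.40    -0.35]
  [  -0.20    -0.35     0.90    -0.40]
  [  -0.20    -0.35     0.00     1.00]
d = (I − A) x:
  d_P = (+0.55)·360 + (+0.00)·600 + (-0.15)·760 + (-0.15)·300 = 39.000
  d_W = (-0.05)·360 + (+0.90)·600 + (-0.40)·760 + (-0.35)·300 = 113.000
  d_A = (-0.20)·360 + (-0.35)·600 + (+0.90)·760 + (-0.40)·300 = 282.000
  d_T = (-0.20)·360 + (-0.35)·600 + (+0.00)·760 + (+1.00)·300 = 18.000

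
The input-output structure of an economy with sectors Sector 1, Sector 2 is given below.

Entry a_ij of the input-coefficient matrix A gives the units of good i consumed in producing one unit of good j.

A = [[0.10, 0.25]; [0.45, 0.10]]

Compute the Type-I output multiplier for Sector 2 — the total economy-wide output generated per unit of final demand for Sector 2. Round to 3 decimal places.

m_2 = 1.649

I − A =
  [   0.90    -0.25]
  [  -0.45     0.90]
det(I−A) = (0.90)(0.90) − (-0.25)(-0.45) = 0.6975
adj(I−A) = [[0.90, 0.25], [0.45, 0.90]]
(I − A)⁻¹ = adj(I−A) / det(I−A) ≈
  [   1.2903     0.3584]
  [   0.6452     1.2903]
The output multiplier for sector j is the column-j sum of the Leontief inverse (I − A)⁻¹ = adj(I−A) / det(I−A).
Column 2 of adj(I−A): (0.25, 0.90); det(I−A) = 0.6975.
m_2 = (0.25 + 0.90) / 0.6975 = 1.15 / 0.6975 ≈ 1.649.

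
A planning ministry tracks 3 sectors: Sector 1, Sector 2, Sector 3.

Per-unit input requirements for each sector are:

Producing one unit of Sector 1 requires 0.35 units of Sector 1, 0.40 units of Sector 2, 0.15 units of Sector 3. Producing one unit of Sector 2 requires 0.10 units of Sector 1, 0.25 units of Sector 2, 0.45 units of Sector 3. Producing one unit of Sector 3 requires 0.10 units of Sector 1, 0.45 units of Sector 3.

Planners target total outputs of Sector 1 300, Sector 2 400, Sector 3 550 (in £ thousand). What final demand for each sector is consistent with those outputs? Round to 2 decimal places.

I − A =
  [   0.65    -0.10    -0.10]
  [  -0.40     0.75     0.00]
  [  -0.15    -0.45     0.55]
d = (I − A) x:
  d_1 = (+0.65)·300 + (-0.10)·400 + (-0.10)·550 = 100.00
  d_2 = (-0.40)·300 + (+0.75)·400 + (+0.00)·550 = 180.00
  d_3 = (-0.15)·300 + (-0.45)·400 + (+0.55)·550 = 77.50

d_1 = 100.00, d_2 = 180.00, d_3 = 77.50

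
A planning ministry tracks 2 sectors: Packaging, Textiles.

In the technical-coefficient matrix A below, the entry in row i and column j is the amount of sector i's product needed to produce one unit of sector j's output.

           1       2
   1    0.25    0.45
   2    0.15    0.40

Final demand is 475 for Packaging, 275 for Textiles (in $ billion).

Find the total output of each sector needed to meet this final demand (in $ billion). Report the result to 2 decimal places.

x_1 = 1068.63, x_2 = 725.49

I − A =
  [   0.75    -0.45]
  [  -0.15     0.60]
det(I−A) = (0.75)(0.60) − (-0.45)(-0.15) = 0.3825
adj(I−A) = [[0.60, 0.45], [0.15, 0.75]]
(I − A)⁻¹ = adj(I−A) / det(I−A) ≈
  [   1.5686     1.1765]
  [   0.3922     1.9608]
x = (I − A)⁻¹ d = adj(I−A)·d / det(I−A), with det(I−A) = 0.3825:
  x_1 = (0.60·475 + 0.45·275) / 0.3825 = 408.75 / 0.3825 ≈ 1068.63
  x_2 = (0.15·475 + 0.75·275) / 0.3825 = 277.50 / 0.3825 ≈ 725.49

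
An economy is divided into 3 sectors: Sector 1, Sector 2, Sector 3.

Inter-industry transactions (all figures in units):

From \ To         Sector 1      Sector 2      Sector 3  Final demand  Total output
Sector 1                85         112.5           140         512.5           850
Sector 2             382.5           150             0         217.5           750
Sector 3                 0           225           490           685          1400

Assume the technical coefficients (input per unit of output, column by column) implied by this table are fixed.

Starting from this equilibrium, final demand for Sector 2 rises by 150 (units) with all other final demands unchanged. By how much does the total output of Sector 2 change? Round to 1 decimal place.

Δx_2 = 213.7

Technical coefficients a_ij = z_ij / X_j:
  a_11 = 85/850 = 0.10, a_21 = 382.5/850 = 0.45, a_31 = 0/850 = 0.00
  a_12 = 112.5/750 = 0.15, a_22 = 150/750 = 0.20, a_32 = 225/750 = 0.30
  a_13 = 140/1400 = 0.10, a_23 = 0/1400 = 0.00, a_33 = 490/1400 = 0.35
I − A =
  [   0.90    -0.15    -0.10]
  [  -0.45     0.80     0.00]
  [   0.00    -0.30     0.65]
Cofactors of I−A, C_ij = (−1)^(i+j)·(minor ij) (rows/columns in the sector order above):
  C_11 = (0.80)(0.65) − (0.00)(-0.30) = 0.5200
  C_12 = −[(-0.45)(0.65) − (0.00)(0.00)] = 0.2925
  C_13 = (-0.45)(-0.30) − (0.80)(0.00) = 0.1350
  C_21 = −[(-0.15)(0.65) − (-0.10)(-0.30)] = 0.1275
  C_22 = (0.90)(0.65) − (-0.10)(0.00) = 0.5850
  C_23 = −[(0.90)(-0.30) − (-0.15)(0.00)] = 0.2700
  C_31 = (-0.15)(0.00) − (-0.10)(0.80) = 0.0800
  C_32 = −[(0.90)(0.00) − (-0.10)(-0.45)] = 0.0450
  C_33 = (0.90)(0.80) − (-0.15)(-0.45) = 0.6525
det(I−A) = Σ_j (I−A)_1j·C_1j = (0.90)(0.5200) + (-0.15)(0.2925) + (-0.10)(0.1350) = 0.410625
adj(I−A) = Cᵀ =
  [ 0.5200   0.1275   0.0800]
  [ 0.2925   0.5850   0.0450]
  [ 0.1350   0.2700   0.6525]
(I − A)⁻¹ = adj(I−A) / det(I−A) ≈
  [   1.2664     0.3105     0.1948]
  [   0.7123     1.4247     0.1096]
  [   0.3288     0.6575     1.5890]
Δx = (I − A)⁻¹ Δd with Δd having +150 in the Sector 2 component and 0 elsewhere.
So Δx_2 = L_22 · (+150), where L_22 = adj(I−A)_22 / det(I−A) = 0.5850 / 0.410625.
Δx_2 = 0.5850 × (+150) / 0.410625 = 87.75 / 0.410625 ≈ 213.7.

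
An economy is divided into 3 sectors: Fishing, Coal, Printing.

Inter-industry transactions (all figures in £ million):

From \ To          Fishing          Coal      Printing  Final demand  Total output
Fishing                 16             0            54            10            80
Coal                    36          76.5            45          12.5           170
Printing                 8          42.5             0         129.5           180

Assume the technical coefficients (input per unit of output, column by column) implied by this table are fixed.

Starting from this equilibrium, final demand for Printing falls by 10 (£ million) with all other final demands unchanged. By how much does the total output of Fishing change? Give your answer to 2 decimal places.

Δx_1 = -4.86

Technical coefficients a_ij = z_ij / X_j:
  a_11 = 16/80 = 0.20, a_21 = 36/80 = 0.45, a_31 = 8/80 = 0.10
  a_12 = 0/170 = 0.00, a_22 = 76.5/170 = 0.45, a_32 = 42.5/170 = 0.25
  a_13 = 54/180 = 0.30, a_23 = 45/180 = 0.25, a_33 = 0/180 = 0.00
I − A =
  [   0.80     0.00    -0.30]
  [  -0.45     0.55    -0.25]
  [  -0.10    -0.25     1.00]
Cofactors of I−A, C_ij = (−1)^(i+j)·(minor ij) (rows/columns in the sector order above):
  C_11 = (0.55)(1.00) − (-0.25)(-0.25) = 0.4875
  C_12 = −[(-0.45)(1.00) − (-0.25)(-0.10)] = 0.4750
  C_13 = (-0.45)(-0.25) − (0.55)(-0.10) = 0.1675
  C_21 = −[(0.00)(1.00) − (-0.30)(-0.25)] = 0.0750
  C_22 = (0.80)(1.00) − (-0.30)(-0.10) = 0.7700
  C_23 = −[(0.80)(-0.25) − (0.00)(-0.10)] = 0.2000
  C_31 = (0.00)(-0.25) − (-0.30)(0.55) = 0.1650
  C_32 = −[(0.80)(-0.25) − (-0.30)(-0.45)] = 0.3350
  C_33 = (0.80)(0.55) − (0.00)(-0.45) = 0.4400
det(I−A) = Σ_j (I−A)_1j·C_1j = (0.80)(0.4875) + (0.00)(0.4750) + (-0.30)(0.1675) = 0.33975
adj(I−A) = Cᵀ =
  [ 0.4875   0.0750   0.1650]
  [ 0.4750   0.7700   0.3350]
  [ 0.1675   0.2000   0.4400]
(I − A)⁻¹ = adj(I−A) / det(I−A) ≈
  [   1.4349     0.2208     0.4857]
  [   1.3981     2.2664     0.9860]
  [   0.4930     0.5887     1.2951]
Δx = (I − A)⁻¹ Δd with Δd having -10 in the Printing component and 0 elsewhere.
So Δx_1 = L_13 · (-10), where L_13 = adj(I−A)_13 / det(I−A) = 0.1650 / 0.33975.
Δx_1 = 0.1650 × (-10) / 0.33975 = -1.65 / 0.33975 ≈ -4.86.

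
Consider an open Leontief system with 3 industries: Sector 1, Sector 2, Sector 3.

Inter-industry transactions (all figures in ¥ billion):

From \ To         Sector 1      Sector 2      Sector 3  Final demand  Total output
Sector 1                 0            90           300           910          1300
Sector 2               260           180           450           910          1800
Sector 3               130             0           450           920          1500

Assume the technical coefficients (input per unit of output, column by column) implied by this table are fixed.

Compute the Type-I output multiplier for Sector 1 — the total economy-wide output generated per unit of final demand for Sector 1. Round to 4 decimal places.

m_1 = 1.4747

Technical coefficients a_ij = z_ij / X_j:
  a_11 = 0/1300 = 0.00, a_21 = 260/1300 = 0.20, a_31 = 130/1300 = 0.10
  a_12 = 90/1800 = 0.05, a_22 = 180/1800 = 0.10, a_32 = 0/1800 = 0.00
  a_13 = 300/1500 = 0.20, a_23 = 450/1500 = 0.30, a_33 = 450/1500 = 0.30
I − A =
  [   1.00    -0.05    -0.20]
  [  -0.20     0.90    -0.30]
  [  -0.10     0.00     0.70]
Cofactors of I−A, C_ij = (−1)^(i+j)·(minor ij) (rows/columns in the sector order above):
  C_11 = (0.90)(0.70) − (-0.30)(0.00) = 0.6300
  C_12 = −[(-0.20)(0.70) − (-0.30)(-0.10)] = 0.1700
  C_13 = (-0.20)(0.00) − (0.90)(-0.10) = 0.0900
  C_21 = −[(-0.05)(0.70) − (-0.20)(0.00)] = 0.0350
  C_22 = (1.00)(0.70) − (-0.20)(-0.10) = 0.6800
  C_23 = −[(1.00)(0.00) − (-0.05)(-0.10)] = 0.0050
  C_31 = (-0.05)(-0.30) − (-0.20)(0.90) = 0.1950
  C_32 = −[(1.00)(-0.30) − (-0.20)(-0.20)] = 0.3400
  C_33 = (1.00)(0.90) − (-0.05)(-0.20) = 0.8900
det(I−A) = Σ_j (I−A)_1j·C_1j = (1.00)(0.6300) + (-0.05)(0.1700) + (-0.20)(0.0900) = 0.6035
adj(I−A) = Cᵀ =
  [ 0.6300   0.0350   0.1950]
  [ 0.1700   0.6800   0.3400]
  [ 0.0900   0.0050   0.8900]
(I − A)⁻¹ = adj(I−A) / det(I−A) ≈
  [   1.04391     0.05800     0.32312]
  [   0.28169     1.12676     0.56338]
  [   0.14913     0.00829     1.47473]
The output multiplier for sector j is the column-j sum of the Leontief inverse (I − A)⁻¹ = adj(I−A) / det(I−A).
Column 1 of adj(I−A): (0.6300, 0.1700, 0.0900); det(I−A) = 0.6035.
m_1 = (0.6300 + 0.1700 + 0.0900) / 0.6035 = 0.89 / 0.6035 ≈ 1.4747.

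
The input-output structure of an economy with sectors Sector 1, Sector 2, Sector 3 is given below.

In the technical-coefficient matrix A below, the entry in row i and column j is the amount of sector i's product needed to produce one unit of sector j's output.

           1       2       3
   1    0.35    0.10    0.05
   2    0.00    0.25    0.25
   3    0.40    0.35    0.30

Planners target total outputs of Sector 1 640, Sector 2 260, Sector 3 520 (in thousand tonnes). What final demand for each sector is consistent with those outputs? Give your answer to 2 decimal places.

d_1 = 364.00, d_2 = 65.00, d_3 = 17.00

I − A =
  [   0.65    -0.10    -0.05]
  [   0.00     0.75    -0.25]
  [  -0.40    -0.35     0.70]
d = (I − A) x:
  d_1 = (+0.65)·640 + (-0.10)·260 + (-0.05)·520 = 364.00
  d_2 = (+0.00)·640 + (+0.75)·260 + (-0.25)·520 = 65.00
  d_3 = (-0.40)·640 + (-0.35)·260 + (+0.70)·520 = 17.00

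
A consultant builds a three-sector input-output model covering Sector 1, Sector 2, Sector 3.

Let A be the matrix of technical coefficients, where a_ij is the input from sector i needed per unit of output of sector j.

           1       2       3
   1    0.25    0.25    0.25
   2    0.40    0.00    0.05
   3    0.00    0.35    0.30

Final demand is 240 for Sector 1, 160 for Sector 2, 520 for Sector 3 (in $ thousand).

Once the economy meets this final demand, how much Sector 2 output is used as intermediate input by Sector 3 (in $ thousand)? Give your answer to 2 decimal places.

z_23 = 50.83

I − A =
  [   0.75    -0.25    -0.25]
  [  -0.40     1.00    -0.05]
  [   0.00    -0.35     0.70]
Cofactors of I−A, C_ij = (−1)^(i+j)·(minor ij) (rows/columns in the sector order above):
  C_11 = (1.00)(0.70) − (-0.05)(-0.35) = 0.6825
  C_12 = −[(-0.40)(0.70) − (-0.05)(0.00)] = 0.2800
  C_13 = (-0.40)(-0.35) − (1.00)(0.00) = 0.1400
  C_21 = −[(-0.25)(0.70) − (-0.25)(-0.35)] = 0.2625
  C_22 = (0.75)(0.70) − (-0.25)(0.00) = 0.5250
  C_23 = −[(0.75)(-0.35) − (-0.25)(0.00)] = 0.2625
  C_31 = (-0.25)(-0.05) − (-0.25)(1.00) = 0.2625
  C_32 = −[(0.75)(-0.05) − (-0.25)(-0.40)] = 0.1375
  C_33 = (0.75)(1.00) − (-0.25)(-0.40) = 0.6500
det(I−A) = Σ_j (I−A)_1j·C_1j = (0.75)(0.6825) + (-0.25)(0.2800) + (-0.25)(0.1400) = 0.406875
adj(I−A) = Cᵀ =
  [ 0.6825   0.2625   0.2625]
  [ 0.2800   0.5250   0.1375]
  [ 0.1400   0.2625   0.6500]
(I − A)⁻¹ = adj(I−A) / det(I−A) ≈
  [   1.6774     0.6452     0.6452]
  [   0.6882     1.2903     0.3379]
  [   0.3441     0.6452     1.5975]
First solve x = (I − A)⁻¹ d = adj(I−A)·d / det(I−A); in particular x_3 = (0.1400·240 + 0.2625·160 + 0.6500·520) / 0.406875 = 413.60 / 0.406875 ≈ 1016.5284.
Intermediate flow from 2 to 3: z_23 = a_23 · x_3 = 0.05 × 413.60 / 0.406875 = 20.68 / 0.406875 ≈ 50.83.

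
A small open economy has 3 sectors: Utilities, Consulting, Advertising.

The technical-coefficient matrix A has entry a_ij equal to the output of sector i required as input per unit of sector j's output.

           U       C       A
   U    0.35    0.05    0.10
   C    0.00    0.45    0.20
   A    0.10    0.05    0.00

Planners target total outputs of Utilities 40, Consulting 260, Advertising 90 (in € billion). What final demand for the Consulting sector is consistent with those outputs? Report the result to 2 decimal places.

I − A =
  [   0.65    -0.05    -0.10]
  [   0.00     0.55    -0.20]
  [  -0.10    -0.05     1.00]
d = (I − A) x:
  d_U = (+0.65)·40 + (-0.05)·260 + (-0.10)·90 = 4.00
  d_C = (+0.00)·40 + (+0.55)·260 + (-0.20)·90 = 125.00
  d_A = (-0.10)·40 + (-0.05)·260 + (+1.00)·90 = 73.00

d_C = 125.00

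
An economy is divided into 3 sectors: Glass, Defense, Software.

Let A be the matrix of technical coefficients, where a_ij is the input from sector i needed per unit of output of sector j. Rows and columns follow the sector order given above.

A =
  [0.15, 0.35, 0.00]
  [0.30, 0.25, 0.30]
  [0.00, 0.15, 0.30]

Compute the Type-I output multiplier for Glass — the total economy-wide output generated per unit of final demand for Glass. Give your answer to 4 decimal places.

m_G = 2.1973

I − A =
  [   0.85    -0.35     0.00]
  [  -0.30     0.75    -0.30]
  [   0.00    -0.15     0.70]
Cofactors of I−A, C_ij = (−1)^(i+j)·(minor ij) (rows/columns in the sector order above):
  C_11 = (0.75)(0.70) − (-0.30)(-0.15) = 0.4800
  C_12 = −[(-0.30)(0.70) − (-0.30)(0.00)] = 0.2100
  C_13 = (-0.30)(-0.15) − (0.75)(0.00) = 0.0450
  C_21 = −[(-0.35)(0.70) − (0.00)(-0.15)] = 0.2450
  C_22 = (0.85)(0.70) − (0.00)(0.00) = 0.5950
  C_23 = −[(0.85)(-0.15) − (-0.35)(0.00)] = 0.1275
  C_31 = (-0.35)(-0.30) − (0.00)(0.75) = 0.1050
  C_32 = −[(0.85)(-0.30) − (0.00)(-0.30)] = 0.2550
  C_33 = (0.85)(0.75) − (-0.35)(-0.30) = 0.5325
det(I−A) = Σ_j (I−A)_1j·C_1j = (0.85)(0.4800) + (-0.35)(0.2100) + (0.00)(0.0450) = 0.3345
adj(I−A) = Cᵀ =
  [ 0.4800   0.2450   0.1050]
  [ 0.2100   0.5950   0.2550]
  [ 0.0450   0.1275   0.5325]
(I − A)⁻¹ = adj(I−A) / det(I−A) ≈
  [   1.43498     0.73244     0.31390]
  [   0.62780     1.77877     0.76233]
  [   0.13453     0.38117     1.59193]
The output multiplier for sector j is the column-j sum of the Leontief inverse (I − A)⁻¹ = adj(I−A) / det(I−A).
Column G of adj(I−A): (0.4800, 0.2100, 0.0450); det(I−A) = 0.3345.
m_G = (0.4800 + 0.2100 + 0.0450) / 0.3345 = 0.735 / 0.3345 ≈ 2.1973.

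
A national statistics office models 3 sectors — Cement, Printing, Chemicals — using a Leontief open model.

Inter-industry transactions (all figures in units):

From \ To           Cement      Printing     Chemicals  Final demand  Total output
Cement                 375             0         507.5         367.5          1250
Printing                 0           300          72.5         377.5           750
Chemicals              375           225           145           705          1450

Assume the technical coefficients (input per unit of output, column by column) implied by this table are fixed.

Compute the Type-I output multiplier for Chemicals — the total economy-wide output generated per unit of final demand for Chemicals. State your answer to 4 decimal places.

Technical coefficients a_ij = z_ij / X_j:
  a_11 = 375/1250 = 0.30, a_21 = 0/1250 = 0.00, a_31 = 375/1250 = 0.30
  a_12 = 0/750 = 0.00, a_22 = 300/750 = 0.40, a_32 = 225/750 = 0.30
  a_13 = 507.5/1450 = 0.35, a_23 = 72.5/1450 = 0.05, a_33 = 145/1450 = 0.10
I − A =
  [   0.70     0.00    -0.35]
  [   0.00     0.60    -0.05]
  [  -0.30    -0.30     0.90]
Cofactors of I−A, C_ij = (−1)^(i+j)·(minor ij) (rows/columns in the sector order above):
  C_11 = (0.60)(0.90) − (-0.05)(-0.30) = 0.5250
  C_12 = −[(0.00)(0.90) − (-0.05)(-0.30)] = 0.0150
  C_13 = (0.00)(-0.30) − (0.60)(-0.30) = 0.1800
  C_21 = −[(0.00)(0.90) − (-0.35)(-0.30)] = 0.1050
  C_22 = (0.70)(0.90) − (-0.35)(-0.30) = 0.5250
  C_23 = −[(0.70)(-0.30) − (0.00)(-0.30)] = 0.2100
  C_31 = (0.00)(-0.05) − (-0.35)(0.60) = 0.2100
  C_32 = −[(0.70)(-0.05) − (-0.35)(0.00)] = 0.0350
  C_33 = (0.70)(0.60) − (0.00)(0.00) = 0.4200
det(I−A) = Σ_j (I−A)_1j·C_1j = (0.70)(0.5250) + (0.00)(0.0150) + (-0.35)(0.1800) = 0.3045
adj(I−A) = Cᵀ =
  [ 0.5250   0.1050   0.2100]
  [ 0.0150   0.5250   0.0350]
  [ 0.1800   0.2100   0.4200]
(I − A)⁻¹ = adj(I−A) / det(I−A) ≈
  [   1.72414     0.34483     0.68966]
  [   0.04926     1.72414     0.11494]
  [   0.59113     0.68966     1.37931]
The output multiplier for sector j is the column-j sum of the Leontief inverse (I − A)⁻¹ = adj(I−A) / det(I−A).
Column 3 of adj(I−A): (0.2100, 0.0350, 0.4200); det(I−A) = 0.3045.
m_3 = (0.2100 + 0.0350 + 0.4200) / 0.3045 = 0.665 / 0.3045 ≈ 2.1839.

m_3 = 2.1839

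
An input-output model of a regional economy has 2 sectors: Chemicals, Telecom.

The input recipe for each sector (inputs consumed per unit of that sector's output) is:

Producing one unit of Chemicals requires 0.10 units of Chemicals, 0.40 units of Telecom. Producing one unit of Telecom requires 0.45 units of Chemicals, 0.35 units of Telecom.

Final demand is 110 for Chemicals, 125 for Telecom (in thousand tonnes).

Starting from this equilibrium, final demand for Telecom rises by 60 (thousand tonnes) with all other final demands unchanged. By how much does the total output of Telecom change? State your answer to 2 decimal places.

Δx_T = 133.33

I − A =
  [   0.90    -0.45]
  [  -0.40     0.65]
det(I−A) = (0.90)(0.65) − (-0.45)(-0.40) = 0.4050
adj(I−A) = [[0.65, 0.45], [0.40, 0.90]]
(I − A)⁻¹ = adj(I−A) / det(I−A) ≈
  [   1.6049     1.1111]
  [   0.9877     2.2222]
Δx = (I − A)⁻¹ Δd with Δd having +60 in the Telecom component and 0 elsewhere.
So Δx_T = L_TT · (+60), where L_TT = adj(I−A)_TT / det(I−A) = 0.90 / 0.4050.
Δx_T = 0.90 × (+60) / 0.4050 = 54.00 / 0.4050 ≈ 133.33.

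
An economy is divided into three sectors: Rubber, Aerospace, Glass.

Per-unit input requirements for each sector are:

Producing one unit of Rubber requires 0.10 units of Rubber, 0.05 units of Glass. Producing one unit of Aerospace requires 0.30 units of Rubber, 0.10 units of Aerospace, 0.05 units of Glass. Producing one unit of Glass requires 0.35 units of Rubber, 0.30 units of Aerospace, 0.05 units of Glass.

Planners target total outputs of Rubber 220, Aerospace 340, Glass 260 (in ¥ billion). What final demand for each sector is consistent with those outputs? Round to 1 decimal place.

I − A =
  [   0.90    -0.30    -0.35]
  [   0.00     0.90    -0.30]
  [  -0.05    -0.05     0.95]
d = (I − A) x:
  d_1 = (+0.90)·220 + (-0.30)·340 + (-0.35)·260 = 5.0
  d_2 = (+0.00)·220 + (+0.90)·340 + (-0.30)·260 = 228.0
  d_3 = (-0.05)·220 + (-0.05)·340 + (+0.95)·260 = 219.0

d_1 = 5.0, d_2 = 228.0, d_3 = 219.0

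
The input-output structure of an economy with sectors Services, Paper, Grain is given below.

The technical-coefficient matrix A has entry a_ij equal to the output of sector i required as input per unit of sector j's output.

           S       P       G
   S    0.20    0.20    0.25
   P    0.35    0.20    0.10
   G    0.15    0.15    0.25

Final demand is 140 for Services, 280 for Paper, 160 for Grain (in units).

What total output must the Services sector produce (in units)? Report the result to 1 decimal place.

I − A =
  [   0.80    -0.20    -0.25]
  [  -0.35     0.80    -0.10]
  [  -0.15    -0.15     0.75]
Cofactors of I−A, C_ij = (−1)^(i+j)·(minor ij) (rows/columns in the sector order above):
  C_11 = (0.80)(0.75) − (-0.10)(-0.15) = 0.5850
  C_12 = −[(-0.35)(0.75) − (-0.10)(-0.15)] = 0.2775
  C_13 = (-0.35)(-0.15) − (0.80)(-0.15) = 0.1725
  C_21 = −[(-0.20)(0.75) − (-0.25)(-0.15)] = 0.1875
  C_22 = (0.80)(0.75) − (-0.25)(-0.15) = 0.5625
  C_23 = −[(0.80)(-0.15) − (-0.20)(-0.15)] = 0.1500
  C_31 = (-0.20)(-0.10) − (-0.25)(0.80) = 0.2200
  C_32 = −[(0.80)(-0.10) − (-0.25)(-0.35)] = 0.1675
  C_33 = (0.80)(0.80) − (-0.20)(-0.35) = 0.5700
det(I−A) = Σ_j (I−A)_1j·C_1j = (0.80)(0.5850) + (-0.20)(0.2775) + (-0.25)(0.1725) = 0.369375
adj(I−A) = Cᵀ =
  [ 0.5850   0.1875   0.2200]
  [ 0.2775   0.5625   0.1675]
  [ 0.1725   0.1500   0.5700]
(I − A)⁻¹ = adj(I−A) / det(I−A) ≈
  [   1.5838     0.5076     0.5956]
  [   0.7513     1.5228     0.4535]
  [   0.4670     0.4061     1.5431]
x = (I − A)⁻¹ d = adj(I−A)·d / det(I−A), with det(I−A) = 0.369375:
  x_S = (0.5850·140 + 0.1875·280 + 0.2200·160) / 0.369375 = 169.60 / 0.369375 ≈ 459.2
  x_P = (0.2775·140 + 0.5625·280 + 0.1675·160) / 0.369375 = 223.15 / 0.369375 ≈ 604.1
  x_G = (0.1725·140 + 0.1500·280 + 0.5700·160) / 0.369375 = 157.35 / 0.369375 ≈ 426.0

x_S = 459.2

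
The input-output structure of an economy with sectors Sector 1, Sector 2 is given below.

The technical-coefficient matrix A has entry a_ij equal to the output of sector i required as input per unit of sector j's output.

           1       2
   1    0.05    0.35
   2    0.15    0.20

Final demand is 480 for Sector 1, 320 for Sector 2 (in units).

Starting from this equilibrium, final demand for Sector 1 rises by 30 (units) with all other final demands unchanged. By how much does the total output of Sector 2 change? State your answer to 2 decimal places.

I − A =
  [   0.95    -0.35]
  [  -0.15     0.80]
det(I−A) = (0.95)(0.80) − (-0.35)(-0.15) = 0.7075
adj(I−A) = [[0.80, 0.35], [0.15, 0.95]]
(I − A)⁻¹ = adj(I−A) / det(I−A) ≈
  [   1.1307     0.4947]
  [   0.2120     1.3428]
Δx = (I − A)⁻¹ Δd with Δd having +30 in the Sector 1 component and 0 elsewhere.
So Δx_2 = L_21 · (+30), where L_21 = adj(I−A)_21 / det(I−A) = 0.15 / 0.7075.
Δx_2 = 0.15 × (+30) / 0.7075 = 4.50 / 0.7075 ≈ 6.36.

Δx_2 = 6.36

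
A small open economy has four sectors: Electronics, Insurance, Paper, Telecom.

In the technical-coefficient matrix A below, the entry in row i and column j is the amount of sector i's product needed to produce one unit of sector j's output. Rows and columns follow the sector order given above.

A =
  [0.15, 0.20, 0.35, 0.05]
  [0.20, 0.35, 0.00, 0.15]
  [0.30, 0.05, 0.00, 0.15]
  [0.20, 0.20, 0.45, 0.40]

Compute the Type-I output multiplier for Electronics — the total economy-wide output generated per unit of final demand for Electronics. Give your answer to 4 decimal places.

I − A =
  [   0.85    -0.20    -0.35    -0.05]
  [  -0.20     0.65     0.00    -0.15]
  [  -0.30    -0.05     1.00    -0.15]
  [  -0.20    -0.20    -0.45     0.60]
Compute the cofactors C_ij = (−1)^(i+j)·(3×3 minor ij) of I−A; the adjugate is their transpose:
adj(I−A) = Cᵀ =
  [ 0.312750   0.138625   0.154125   0.099250]
  [ 0.156750   0.362375   0.114375   0.132250]
  [ 0.141000   0.095500   0.267500   0.102500]
  [ 0.262250   0.238625   0.290125   0.440750]
det(I−A) = Σ_j (I−A)_1j·C_1j = (0.85)(0.312750) + (-0.20)(0.156750) + (-0.35)(0.141000) + (-0.05)(0.262250) = 0.172025
(I − A)⁻¹ = adj(I−A) / det(I−A) ≈
  [   1.81805     0.80584     0.89595     0.57695]
  [   0.91120     2.10653     0.66487     0.76878]
  [   0.81965     0.55515     1.55501     0.59584]
  [   1.52449     1.38715     1.68653     2.56213]
The output multiplier for sector j is the column-j sum of the Leontief inverse (I − A)⁻¹ = adj(I−A) / det(I−A).
Column 1 of adj(I−A): (0.312750, 0.156750, 0.141000, 0.262250); det(I−A) = 0.172025.
m_1 = (0.312750 + 0.156750 + 0.141000 + 0.262250) / 0.172025 = 0.87275 / 0.172025 ≈ 5.0734.

m_1 = 5.0734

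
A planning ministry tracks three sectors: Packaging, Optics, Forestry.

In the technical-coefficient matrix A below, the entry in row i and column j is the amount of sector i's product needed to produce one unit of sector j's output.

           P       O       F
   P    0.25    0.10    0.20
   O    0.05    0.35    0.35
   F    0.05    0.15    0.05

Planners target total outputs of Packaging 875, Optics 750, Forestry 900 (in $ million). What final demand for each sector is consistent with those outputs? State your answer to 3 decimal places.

d_P = 401.250, d_O = 128.750, d_F = 698.750

I − A =
  [   0.75    -0.10    -0.20]
  [  -0.05     0.65    -0.35]
  [  -0.05    -0.15     0.95]
d = (I − A) x:
  d_P = (+0.75)·875 + (-0.10)·750 + (-0.20)·900 = 401.250
  d_O = (-0.05)·875 + (+0.65)·750 + (-0.35)·900 = 128.750
  d_F = (-0.05)·875 + (-0.15)·750 + (+0.95)·900 = 698.750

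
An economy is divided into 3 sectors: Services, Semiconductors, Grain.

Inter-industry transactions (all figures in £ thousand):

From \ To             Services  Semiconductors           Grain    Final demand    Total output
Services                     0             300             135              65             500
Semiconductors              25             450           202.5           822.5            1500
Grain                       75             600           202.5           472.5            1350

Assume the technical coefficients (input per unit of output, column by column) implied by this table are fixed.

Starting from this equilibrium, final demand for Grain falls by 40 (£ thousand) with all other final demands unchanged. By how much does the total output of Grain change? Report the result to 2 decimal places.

Technical coefficients a_ij = z_ij / X_j:
  a_11 = 0/500 = 0.00, a_21 = 25/500 = 0.05, a_31 = 75/500 = 0.15
  a_12 = 300/1500 = 0.20, a_22 = 450/1500 = 0.30, a_32 = 600/1500 = 0.40
  a_13 = 135/1350 = 0.10, a_23 = 202.5/1350 = 0.15, a_33 = 202.5/1350 = 0.15
I − A =
  [   1.00    -0.20    -0.10]
  [  -0.05     0.70    -0.15]
  [  -0.15    -0.40     0.85]
Cofactors of I−A, C_ij = (−1)^(i+j)·(minor ij) (rows/columns in the sector order above):
  C_11 = (0.70)(0.85) − (-0.15)(-0.40) = 0.5350
  C_12 = −[(-0.05)(0.85) − (-0.15)(-0.15)] = 0.0650
  C_13 = (-0.05)(-0.40) − (0.70)(-0.15) = 0.1250
  C_21 = −[(-0.20)(0.85) − (-0.10)(-0.40)] = 0.2100
  C_22 = (1.00)(0.85) − (-0.10)(-0.15) = 0.8350
  C_23 = −[(1.00)(-0.40) − (-0.20)(-0.15)] = 0.4300
  C_31 = (-0.20)(-0.15) − (-0.10)(0.70) = 0.1000
  C_32 = −[(1.00)(-0.15) − (-0.10)(-0.05)] = 0.1550
  C_33 = (1.00)(0.70) − (-0.20)(-0.05) = 0.6900
det(I−A) = Σ_j (I−A)_1j·C_1j = (1.00)(0.5350) + (-0.20)(0.0650) + (-0.10)(0.1250) = 0.5095
adj(I−A) = Cᵀ =
  [ 0.5350   0.2100   0.1000]
  [ 0.0650   0.8350   0.1550]
  [ 0.1250   0.4300   0.6900]
(I − A)⁻¹ = adj(I−A) / det(I−A) ≈
  [   1.0500     0.4122     0.1963]
  [   0.1276     1.6389     0.3042]
  [   0.2453     0.8440     1.3543]
Δx = (I − A)⁻¹ Δd with Δd having -40 in the Grain component and 0 elsewhere.
So Δx_3 = L_33 · (-40), where L_33 = adj(I−A)_33 / det(I−A) = 0.6900 / 0.5095.
Δx_3 = 0.6900 × (-40) / 0.5095 = -27.60 / 0.5095 ≈ -54.17.

Δx_3 = -54.17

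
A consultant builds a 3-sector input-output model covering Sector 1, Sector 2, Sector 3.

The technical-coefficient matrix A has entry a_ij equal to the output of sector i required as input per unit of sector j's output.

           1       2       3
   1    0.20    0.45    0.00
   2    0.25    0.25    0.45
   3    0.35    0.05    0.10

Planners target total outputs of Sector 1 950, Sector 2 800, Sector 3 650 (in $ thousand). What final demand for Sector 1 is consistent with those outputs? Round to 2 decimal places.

d_1 = 400.00

I − A =
  [   0.80    -0.45     0.00]
  [  -0.25     0.75    -0.45]
  [  -0.35    -0.05     0.90]
d = (I − A) x:
  d_1 = (+0.80)·950 + (-0.45)·800 + (+0.00)·650 = 400.00
  d_2 = (-0.25)·950 + (+0.75)·800 + (-0.45)·650 = 70.00
  d_3 = (-0.35)·950 + (-0.05)·800 + (+0.90)·650 = 212.50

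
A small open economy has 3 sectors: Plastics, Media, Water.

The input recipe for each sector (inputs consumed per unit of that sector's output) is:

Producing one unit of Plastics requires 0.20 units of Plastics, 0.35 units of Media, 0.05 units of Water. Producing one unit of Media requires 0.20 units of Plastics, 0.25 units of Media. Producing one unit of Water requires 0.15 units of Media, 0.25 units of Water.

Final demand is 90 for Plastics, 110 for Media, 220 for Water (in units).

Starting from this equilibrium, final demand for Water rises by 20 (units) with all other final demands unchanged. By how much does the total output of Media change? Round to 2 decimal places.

Δx_M = 6.06

I − A =
  [   0.80    -0.20     0.00]
  [  -0.35     0.75    -0.15]
  [  -0.05     0.00     0.75]
Cofactors of I−A, C_ij = (−1)^(i+j)·(minor ij) (rows/columns in the sector order above):
  C_11 = (0.75)(0.75) − (-0.15)(0.00) = 0.5625
  C_12 = −[(-0.35)(0.75) − (-0.15)(-0.05)] = 0.2700
  C_13 = (-0.35)(0.00) − (0.75)(-0.05) = 0.0375
  C_21 = −[(-0.20)(0.75) − (0.00)(0.00)] = 0.1500
  C_22 = (0.80)(0.75) − (0.00)(-0.05) = 0.6000
  C_23 = −[(0.80)(0.00) − (-0.20)(-0.05)] = 0.0100
  C_31 = (-0.20)(-0.15) − (0.00)(0.75) = 0.0300
  C_32 = −[(0.80)(-0.15) − (0.00)(-0.35)] = 0.1200
  C_33 = (0.80)(0.75) − (-0.20)(-0.35) = 0.5300
det(I−A) = Σ_j (I−A)_1j·C_1j = (0.80)(0.5625) + (-0.20)(0.2700) + (0.00)(0.0375) = 0.3960
adj(I−A) = Cᵀ =
  [ 0.5625   0.1500   0.0300]
  [ 0.2700   0.6000   0.1200]
  [ 0.0375   0.0100   0.5300]
(I − A)⁻¹ = adj(I−A) / det(I−A) ≈
  [   1.4205     0.3788     0.0758]
  [   0.6818     1.5152     0.3030]
  [   0.0947     0.0253     1.3384]
Δx = (I − A)⁻¹ Δd with Δd having +20 in the Water component and 0 elsewhere.
So Δx_M = L_MW · (+20), where L_MW = adj(I−A)_MW / det(I−A) = 0.1200 / 0.3960.
Δx_M = 0.1200 × (+20) / 0.3960 = 2.40 / 0.3960 ≈ 6.06.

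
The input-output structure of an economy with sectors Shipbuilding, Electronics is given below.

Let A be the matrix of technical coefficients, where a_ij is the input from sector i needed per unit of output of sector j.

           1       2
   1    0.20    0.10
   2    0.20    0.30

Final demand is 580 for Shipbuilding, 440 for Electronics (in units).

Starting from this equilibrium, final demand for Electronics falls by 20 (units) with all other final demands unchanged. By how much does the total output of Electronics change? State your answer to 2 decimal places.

I − A =
  [   0.80    -0.10]
  [  -0.20     0.70]
det(I−A) = (0.80)(0.70) − (-0.10)(-0.20) = 0.5400
adj(I−A) = [[0.70, 0.10], [0.20, 0.80]]
(I − A)⁻¹ = adj(I−A) / det(I−A) ≈
  [   1.2963     0.1852]
  [   0.3704     1.4815]
Δx = (I − A)⁻¹ Δd with Δd having -20 in the Electronics component and 0 elsewhere.
So Δx_2 = L_22 · (-20), where L_22 = adj(I−A)_22 / det(I−A) = 0.80 / 0.5400.
Δx_2 = 0.80 × (-20) / 0.5400 = -16.00 / 0.5400 ≈ -29.63.

Δx_2 = -29.63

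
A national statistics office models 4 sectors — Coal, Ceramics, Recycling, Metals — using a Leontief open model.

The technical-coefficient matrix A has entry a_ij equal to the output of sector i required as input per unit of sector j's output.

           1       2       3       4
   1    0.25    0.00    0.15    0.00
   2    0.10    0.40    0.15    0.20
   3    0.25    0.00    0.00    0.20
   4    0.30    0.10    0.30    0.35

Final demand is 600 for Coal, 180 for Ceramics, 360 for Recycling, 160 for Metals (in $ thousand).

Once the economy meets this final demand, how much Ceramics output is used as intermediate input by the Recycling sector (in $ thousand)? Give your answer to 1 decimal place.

I − A =
  [   0.75     0.00    -0.15     0.00]
  [  -0.10     0.60    -0.15    -0.20]
  [  -0.25     0.00     1.00    -0.20]
  [  -0.30    -0.10    -0.30     0.65]
Compute the cofactors C_ij = (−1)^(i+j)·(3×3 minor ij) of I−A; the adjugate is their transpose:
adj(I−A) = Cᵀ =
  [ 0.331000   0.003000   0.055500   0.018000]
  [ 0.167375   0.409125   0.136875   0.168000]
  [ 0.130500   0.015000   0.277500   0.090000]
  [ 0.238750   0.071250   0.174750   0.427500]
det(I−A) = Σ_j (I−A)_1j·C_1j = (0.75)(0.331000) + (0.00)(0.167375) + (-0.15)(0.130500) + (0.00)(0.238750) = 0.228675
(I − A)⁻¹ = adj(I−A) / det(I−A) ≈
  [   1.4475     0.0131     0.2427     0.0787]
  [   0.7319     1.7891     0.5986     0.7347]
  [   0.5707     0.0656     1.2135     0.3936]
  [   1.0441     0.3116     0.7642     1.8695]
First solve x = (I − A)⁻¹ d = adj(I−A)·d / det(I−A); in particular x_3 = (0.130500·600 + 0.015000·180 + 0.277500·360 + 0.090000·160) / 0.228675 = 195.30 / 0.228675 ≈ 854.051.
Intermediate flow from 2 to 3: z_23 = a_23 · x_3 = 0.15 × 195.30 / 0.228675 = 29.295 / 0.228675 ≈ 128.1.

z_23 = 128.1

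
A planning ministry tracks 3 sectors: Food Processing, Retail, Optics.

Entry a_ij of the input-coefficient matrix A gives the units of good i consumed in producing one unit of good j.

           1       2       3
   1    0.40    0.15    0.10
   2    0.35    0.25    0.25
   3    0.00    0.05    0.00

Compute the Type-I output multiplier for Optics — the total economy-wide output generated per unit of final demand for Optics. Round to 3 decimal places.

m_3 = 1.790

I − A =
  [   0.60    -0.15    -0.10]
  [  -0.35     0.75    -0.25]
  [   0.00    -0.05     1.00]
Cofactors of I−A, C_ij = (−1)^(i+j)·(minor ij) (rows/columns in the sector order above):
  C_11 = (0.75)(1.00) − (-0.25)(-0.05) = 0.7375
  C_12 = −[(-0.35)(1.00) − (-0.25)(0.00)] = 0.3500
  C_13 = (-0.35)(-0.05) − (0.75)(0.00) = 0.0175
  C_21 = −[(-0.15)(1.00) − (-0.10)(-0.05)] = 0.1550
  C_22 = (0.60)(1.00) − (-0.10)(0.00) = 0.6000
  C_23 = −[(0.60)(-0.05) − (-0.15)(0.00)] = 0.0300
  C_31 = (-0.15)(-0.25) − (-0.10)(0.75) = 0.1125
  C_32 = −[(0.60)(-0.25) − (-0.10)(-0.35)] = 0.1850
  C_33 = (0.60)(0.75) − (-0.15)(-0.35) = 0.3975
det(I−A) = Σ_j (I−A)_1j·C_1j = (0.60)(0.7375) + (-0.15)(0.3500) + (-0.10)(0.0175) = 0.38825
adj(I−A) = Cᵀ =
  [ 0.7375   0.1550   0.1125]
  [ 0.3500   0.6000   0.1850]
  [ 0.0175   0.0300   0.3975]
(I − A)⁻¹ = adj(I−A) / det(I−A) ≈
  [   1.8995     0.3992     0.2898]
  [   0.9015     1.5454     0.4765]
  [   0.0451     0.0773     1.0238]
The output multiplier for sector j is the column-j sum of the Leontief inverse (I − A)⁻¹ = adj(I−A) / det(I−A).
Column 3 of adj(I−A): (0.1125, 0.1850, 0.3975); det(I−A) = 0.38825.
m_3 = (0.1125 + 0.1850 + 0.3975) / 0.38825 = 0.695 / 0.38825 ≈ 1.790.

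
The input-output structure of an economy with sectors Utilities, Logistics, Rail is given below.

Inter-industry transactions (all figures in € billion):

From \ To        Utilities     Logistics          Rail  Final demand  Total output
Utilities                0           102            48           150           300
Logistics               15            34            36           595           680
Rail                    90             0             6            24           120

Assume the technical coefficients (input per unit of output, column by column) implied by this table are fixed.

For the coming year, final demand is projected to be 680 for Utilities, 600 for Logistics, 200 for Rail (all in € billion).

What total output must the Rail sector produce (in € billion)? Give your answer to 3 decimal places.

Technical coefficients a_ij = z_ij / X_j:
  a_11 = 0/300 = 0.00, a_21 = 15/300 = 0.05, a_31 = 90/300 = 0.30
  a_12 = 102/680 = 0.15, a_22 = 34/680 = 0.05, a_32 = 0/680 = 0.00
  a_13 = 48/120 = 0.40, a_23 = 36/120 = 0.30, a_33 = 6/120 = 0.05
I − A =
  [   1.00    -0.15    -0.40]
  [  -0.05     0.95    -0.30]
  [  -0.30     0.00     0.95]
Cofactors of I−A, C_ij = (−1)^(i+j)·(minor ij) (rows/columns in the sector order above):
  C_11 = (0.95)(0.95) − (-0.30)(0.00) = 0.9025
  C_12 = −[(-0.05)(0.95) − (-0.30)(-0.30)] = 0.1375
  C_13 = (-0.05)(0.00) − (0.95)(-0.30) = 0.2850
  C_21 = −[(-0.15)(0.95) − (-0.40)(0.00)] = 0.1425
  C_22 = (1.00)(0.95) − (-0.40)(-0.30) = 0.8300
  C_23 = −[(1.00)(0.00) − (-0.15)(-0.30)] = 0.0450
  C_31 = (-0.15)(-0.30) − (-0.40)(0.95) = 0.4250
  C_32 = −[(1.00)(-0.30) − (-0.40)(-0.05)] = 0.3200
  C_33 = (1.00)(0.95) − (-0.15)(-0.05) = 0.9425
det(I−A) = Σ_j (I−A)_1j·C_1j = (1.00)(0.9025) + (-0.15)(0.1375) + (-0.40)(0.2850) = 0.767875
adj(I−A) = Cᵀ =
  [ 0.9025   0.1425   0.4250]
  [ 0.1375   0.8300   0.3200]
  [ 0.2850   0.0450   0.9425]
(I − A)⁻¹ = adj(I−A) / det(I−A) ≈
  [   1.1753     0.1856     0.5535]
  [   0.1791     1.0809     0.4167]
  [   0.3712     0.0586     1.2274]
x = (I − A)⁻¹ d = adj(I−A)·d / det(I−A), with det(I−A) = 0.767875:
  x_1 = (0.9025·680 + 0.1425·600 + 0.4250·200) / 0.767875 = 784.20 / 0.767875 ≈ 1021.260
  x_2 = (0.1375·680 + 0.8300·600 + 0.3200·200) / 0.767875 = 655.50 / 0.767875 ≈ 853.655
  x_3 = (0.2850·680 + 0.0450·600 + 0.9425·200) / 0.767875 = 409.30 / 0.767875 ≈ 533.029

x_3 = 533.029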